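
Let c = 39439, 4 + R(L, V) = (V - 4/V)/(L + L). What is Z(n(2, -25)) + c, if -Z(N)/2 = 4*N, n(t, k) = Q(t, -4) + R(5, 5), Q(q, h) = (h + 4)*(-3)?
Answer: 986691/25 ≈ 39468.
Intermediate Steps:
R(L, V) = -4 + (V - 4/V)/(2*L) (R(L, V) = -4 + (V - 4/V)/(L + L) = -4 + (V - 4/V)/((2*L)) = -4 + (V - 4/V)*(1/(2*L)) = -4 + (V - 4/V)/(2*L))
Q(q, h) = -12 - 3*h (Q(q, h) = (4 + h)*(-3) = -12 - 3*h)
n(t, k) = -179/50 (n(t, k) = (-12 - 3*(-4)) + (-4 + (½)*5/5 - 2/(5*5)) = (-12 + 12) + (-4 + (½)*5*(⅕) - 2*⅕*⅕) = 0 + (-4 + ½ - 2/25) = 0 - 179/50 = -179/50)
Z(N) = -8*N
Z(n(2, -25)) + c = -8*(-179/50) + 39439 = 716/25 + 39439 = 986691/25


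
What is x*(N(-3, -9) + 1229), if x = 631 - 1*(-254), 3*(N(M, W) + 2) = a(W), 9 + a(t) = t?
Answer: 1080585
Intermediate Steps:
a(t) = -9 + t
N(M, W) = -5 + W/3 (N(M, W) = -2 + (-9 + W)/3 = -2 + (-3 + W/3) = -5 + W/3)
x = 885 (x = 631 + 254 = 885)
x*(N(-3, -9) + 1229) = 885*((-5 + (⅓)*(-9)) + 1229) = 885*((-5 - 3) + 1229) = 885*(-8 + 1229) = 885*1221 = 1080585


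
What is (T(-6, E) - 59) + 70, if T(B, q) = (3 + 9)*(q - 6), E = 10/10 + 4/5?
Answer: -197/5 ≈ -39.400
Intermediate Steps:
E = 9/5 (E = 10*(⅒) + 4*(⅕) = 1 + ⅘ = 9/5 ≈ 1.8000)
T(B, q) = -72 + 12*q (T(B, q) = 12*(-6 + q) = -72 + 12*q)
(T(-6, E) - 59) + 70 = ((-72 + 12*(9/5)) - 59) + 70 = ((-72 + 108/5) - 59) + 70 = (-252/5 - 59) + 70 = -547/5 + 70 = -197/5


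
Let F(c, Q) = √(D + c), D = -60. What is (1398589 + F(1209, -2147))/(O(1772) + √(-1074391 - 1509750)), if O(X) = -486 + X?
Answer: (1398589 + √1149)/(1286 + I*√2584141) ≈ 424.41 - 530.52*I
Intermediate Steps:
F(c, Q) = √(-60 + c)
(1398589 + F(1209, -2147))/(O(1772) + √(-1074391 - 1509750)) = (1398589 + √(-60 + 1209))/((-486 + 1772) + √(-1074391 - 1509750)) = (1398589 + √1149)/(1286 + √(-2584141)) = (1398589 + √1149)/(1286 + I*√2584141)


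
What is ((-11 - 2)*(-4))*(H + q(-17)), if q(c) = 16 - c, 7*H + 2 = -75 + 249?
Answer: 20956/7 ≈ 2993.7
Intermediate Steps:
H = 172/7 (H = -2/7 + (-75 + 249)/7 = -2/7 + (1/7)*174 = -2/7 + 174/7 = 172/7 ≈ 24.571)
((-11 - 2)*(-4))*(H + q(-17)) = ((-11 - 2)*(-4))*(172/7 + (16 - 1*(-17))) = (-13*(-4))*(172/7 + (16 + 17)) = 52*(172/7 + 33) = 52*(403/7) = 20956/7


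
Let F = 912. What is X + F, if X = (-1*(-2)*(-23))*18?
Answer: 84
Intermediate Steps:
X = -828 (X = (2*(-23))*18 = -46*18 = -828)
X + F = -828 + 912 = 84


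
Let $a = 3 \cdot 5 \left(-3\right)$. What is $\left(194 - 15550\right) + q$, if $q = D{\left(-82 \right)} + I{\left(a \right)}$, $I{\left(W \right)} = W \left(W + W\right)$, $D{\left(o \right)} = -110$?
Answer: $-11416$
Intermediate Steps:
$a = -45$ ($a = 15 \left(-3\right) = -45$)
$I{\left(W \right)} = 2 W^{2}$ ($I{\left(W \right)} = W 2 W = 2 W^{2}$)
$q = 3940$ ($q = -110 + 2 \left(-45\right)^{2} = -110 + 2 \cdot 2025 = -110 + 4050 = 3940$)
$\left(194 - 15550\right) + q = \left(194 - 15550\right) + 3940 = -15356 + 3940 = -11416$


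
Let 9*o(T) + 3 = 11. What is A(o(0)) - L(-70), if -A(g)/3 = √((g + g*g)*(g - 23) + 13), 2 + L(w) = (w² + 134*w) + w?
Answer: 4552 - I*√17587/9 ≈ 4552.0 - 14.735*I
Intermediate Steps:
o(T) = 8/9 (o(T) = -⅓ + (⅑)*11 = -⅓ + 11/9 = 8/9)
L(w) = -2 + w² + 135*w (L(w) = -2 + ((w² + 134*w) + w) = -2 + (w² + 135*w) = -2 + w² + 135*w)
A(g) = -3*√(13 + (-23 + g)*(g + g²)) (A(g) = -3*√((g + g*g)*(g - 23) + 13) = -3*√((g + g²)*(-23 + g) + 13) = -3*√((-23 + g)*(g + g²) + 13) = -3*√(13 + (-23 + g)*(g + g²)))
A(o(0)) - L(-70) = -3*√(13 + (8/9)³ - 23*8/9 - 22*(8/9)²) - (-2 + (-70)² + 135*(-70)) = -3*√(13 + 512/729 - 184/9 - 22*64/81) - (-2 + 4900 - 9450) = -3*√(13 + 512/729 - 184/9 - 1408/81) - 1*(-4552) = -I*√17587/9 + 4552 = 4552 - I*√17587/9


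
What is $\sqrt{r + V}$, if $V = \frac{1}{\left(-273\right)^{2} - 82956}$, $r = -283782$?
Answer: $\frac{i \sqrt{7174292745}}{159} \approx 532.71 i$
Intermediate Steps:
$V = - \frac{1}{8427}$ ($V = \frac{1}{74529 - 82956} = \frac{1}{-8427} = - \frac{1}{8427} \approx -0.00011867$)
$\sqrt{r + V} = \sqrt{-283782 - \frac{1}{8427}} = \sqrt{- \frac{2391430915}{8427}} = \frac{i \sqrt{7174292745}}{159}$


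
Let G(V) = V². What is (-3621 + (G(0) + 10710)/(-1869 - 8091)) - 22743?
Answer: -8753205/332 ≈ -26365.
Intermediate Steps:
(-3621 + (G(0) + 10710)/(-1869 - 8091)) - 22743 = (-3621 + (0² + 10710)/(-1869 - 8091)) - 22743 = (-3621 + (0 + 10710)/(-9960)) - 22743 = (-3621 + 10710*(-1/9960)) - 22743 = (-3621 - 357/332) - 22743 = -1202529/332 - 22743 = -8753205/332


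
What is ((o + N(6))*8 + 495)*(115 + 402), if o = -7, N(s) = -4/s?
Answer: 672617/3 ≈ 2.2421e+5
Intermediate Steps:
((o + N(6))*8 + 495)*(115 + 402) = ((-7 - 4/6)*8 + 495)*(115 + 402) = ((-7 - 4*⅙)*8 + 495)*517 = ((-7 - ⅔)*8 + 495)*517 = (-23/3*8 + 495)*517 = (-184/3 + 495)*517 = (1301/3)*517 = 672617/3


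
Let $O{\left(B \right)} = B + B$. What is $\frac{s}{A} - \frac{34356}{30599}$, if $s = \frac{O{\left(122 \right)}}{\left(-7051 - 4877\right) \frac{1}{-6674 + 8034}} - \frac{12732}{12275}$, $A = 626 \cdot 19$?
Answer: $- \frac{3747461090970694}{3330460723712325} \approx -1.1252$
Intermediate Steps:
$O{\left(B \right)} = 2 B$
$A = 11894$
$s = - \frac{528150412}{18302025}$ ($s = \frac{2 \cdot 122}{\left(-7051 - 4877\right) \frac{1}{-6674 + 8034}} - \frac{12732}{12275} = \frac{244}{\left(-11928\right) \frac{1}{1360}} - \frac{12732}{12275} = \frac{244}{- \frac{1491}{170}} - \frac{12732}{12275} = 244 \left(- \frac{170}{1491}\right) - \frac{12732}{12275} = - \frac{41480}{1491} - \frac{12732}{12275} = - \frac{528150412}{18302025} \approx -28.857$)
$\frac{s}{A} - \frac{34356}{30599} = - \frac{528150412}{18302025 \cdot 11894} - \frac{34356}{30599} = \left(- \frac{528150412}{18302025}\right) \frac{1}{11894} - \frac{34356}{30599} = - \frac{264075206}{108842142675} - \frac{34356}{30599} = - \frac{3747461090970694}{3330460723712325}$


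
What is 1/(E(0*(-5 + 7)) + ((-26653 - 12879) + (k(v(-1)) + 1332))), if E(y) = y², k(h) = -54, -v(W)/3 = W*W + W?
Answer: -1/38254 ≈ -2.6141e-5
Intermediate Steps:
v(W) = -3*W - 3*W² (v(W) = -3*(W*W + W) = -3*(W² + W) = -3*(W + W²) = -3*W - 3*W²)
1/(E(0*(-5 + 7)) + ((-26653 - 12879) + (k(v(-1)) + 1332))) = 1/((0*(-5 + 7))² + ((-26653 - 12879) + (-54 + 1332))) = 1/((0*2)² + (-39532 + 1278)) = 1/(0² - 38254) = 1/(0 - 38254) = 1/(-38254) = -1/38254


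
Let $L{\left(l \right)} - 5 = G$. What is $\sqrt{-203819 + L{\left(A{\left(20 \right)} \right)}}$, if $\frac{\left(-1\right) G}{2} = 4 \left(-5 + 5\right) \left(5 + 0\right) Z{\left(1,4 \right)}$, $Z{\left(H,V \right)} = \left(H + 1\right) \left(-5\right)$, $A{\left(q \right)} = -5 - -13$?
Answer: $39 i \sqrt{134} \approx 451.46 i$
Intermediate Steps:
$A{\left(q \right)} = 8$ ($A{\left(q \right)} = -5 + 13 = 8$)
$Z{\left(H,V \right)} = -5 - 5 H$ ($Z{\left(H,V \right)} = \left(1 + H\right) \left(-5\right) = -5 - 5 H$)
$G = 0$ ($G = - 2 \cdot 4 \left(-5 + 5\right) \left(5 + 0\right) \left(-5 - 5\right) = - 2 \cdot 4 \cdot 0 \cdot 5 \left(-5 - 5\right) = - 2 \cdot 4 \cdot 0 \left(-10\right) = - 2 \cdot 0 \left(-10\right) = \left(-2\right) 0 = 0$)
$L{\left(l \right)} = 5$ ($L{\left(l \right)} = 5 + 0 = 5$)
$\sqrt{-203819 + L{\left(A{\left(20 \right)} \right)}} = \sqrt{-203819 + 5} = \sqrt{-203814} = 39 i \sqrt{134}$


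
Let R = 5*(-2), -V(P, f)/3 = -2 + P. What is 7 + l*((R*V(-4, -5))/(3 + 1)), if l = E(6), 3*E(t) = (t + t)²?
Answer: -2153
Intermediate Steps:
E(t) = 4*t²/3 (E(t) = (t + t)²/3 = (2*t)²/3 = (4*t²)/3 = 4*t²/3)
V(P, f) = 6 - 3*P (V(P, f) = -3*(-2 + P) = 6 - 3*P)
R = -10
l = 48 (l = (4/3)*6² = (4/3)*36 = 48)
7 + l*((R*V(-4, -5))/(3 + 1)) = 7 + 48*((-10*(6 - 3*(-4)))/(3 + 1)) = 7 + 48*(-10*(6 + 12)/4) = 7 + 48*(-10*18*(¼)) = 7 + 48*(-180*¼) = 7 + 48*(-45) = 7 - 2160 = -2153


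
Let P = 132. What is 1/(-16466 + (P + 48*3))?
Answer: -1/16190 ≈ -6.1766e-5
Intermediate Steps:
1/(-16466 + (P + 48*3)) = 1/(-16466 + (132 + 48*3)) = 1/(-16466 + (132 + 144)) = 1/(-16466 + 276) = 1/(-16190) = -1/16190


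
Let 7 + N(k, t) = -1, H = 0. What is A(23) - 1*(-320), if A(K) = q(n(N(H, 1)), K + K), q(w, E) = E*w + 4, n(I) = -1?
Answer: 278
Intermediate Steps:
N(k, t) = -8 (N(k, t) = -7 - 1 = -8)
q(w, E) = 4 + E*w
A(K) = 4 - 2*K (A(K) = 4 + (K + K)*(-1) = 4 + (2*K)*(-1) = 4 - 2*K)
A(23) - 1*(-320) = (4 - 2*23) - 1*(-320) = (4 - 46) + 320 = -42 + 320 = 278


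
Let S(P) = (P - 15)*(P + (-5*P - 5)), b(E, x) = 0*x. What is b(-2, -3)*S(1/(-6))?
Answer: 0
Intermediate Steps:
b(E, x) = 0
S(P) = (-15 + P)*(-5 - 4*P) (S(P) = (-15 + P)*(P + (-5 - 5*P)) = (-15 + P)*(-5 - 4*P))
b(-2, -3)*S(1/(-6)) = 0*(75 - 4*(1/(-6))**2 + 55/(-6)) = 0*(75 - 4*(-1/6)**2 + 55*(-1/6)) = 0*(75 - 4*1/36 - 55/6) = 0*(75 - 1/9 - 55/6) = 0*(1183/18) = 0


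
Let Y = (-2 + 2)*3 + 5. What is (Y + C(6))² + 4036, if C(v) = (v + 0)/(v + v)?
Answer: 16265/4 ≈ 4066.3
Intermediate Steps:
Y = 5 (Y = 0*3 + 5 = 0 + 5 = 5)
C(v) = ½ (C(v) = v/((2*v)) = v*(1/(2*v)) = ½)
(Y + C(6))² + 4036 = (5 + ½)² + 4036 = (11/2)² + 4036 = 121/4 + 4036 = 16265/4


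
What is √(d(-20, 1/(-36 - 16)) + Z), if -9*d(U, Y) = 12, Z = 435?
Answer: √3903/3 ≈ 20.825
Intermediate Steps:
d(U, Y) = -4/3 (d(U, Y) = -⅑*12 = -4/3)
√(d(-20, 1/(-36 - 16)) + Z) = √(-4/3 + 435) = √(1301/3) = √3903/3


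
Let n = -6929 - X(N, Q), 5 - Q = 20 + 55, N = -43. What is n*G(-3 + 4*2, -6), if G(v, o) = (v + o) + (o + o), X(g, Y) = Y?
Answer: 89167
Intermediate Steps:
Q = -70 (Q = 5 - (20 + 55) = 5 - 1*75 = 5 - 75 = -70)
G(v, o) = v + 3*o (G(v, o) = (o + v) + 2*o = v + 3*o)
n = -6859 (n = -6929 - 1*(-70) = -6929 + 70 = -6859)
n*G(-3 + 4*2, -6) = -6859*((-3 + 4*2) + 3*(-6)) = -6859*((-3 + 8) - 18) = -6859*(5 - 18) = -6859*(-13) = 89167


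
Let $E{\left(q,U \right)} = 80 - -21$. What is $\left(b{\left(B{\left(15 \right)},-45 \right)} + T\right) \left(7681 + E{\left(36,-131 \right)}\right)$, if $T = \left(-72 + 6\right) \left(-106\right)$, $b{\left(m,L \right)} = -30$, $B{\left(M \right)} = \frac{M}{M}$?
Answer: $54209412$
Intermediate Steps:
$B{\left(M \right)} = 1$
$E{\left(q,U \right)} = 101$ ($E{\left(q,U \right)} = 80 + 21 = 101$)
$T = 6996$ ($T = \left(-66\right) \left(-106\right) = 6996$)
$\left(b{\left(B{\left(15 \right)},-45 \right)} + T\right) \left(7681 + E{\left(36,-131 \right)}\right) = \left(-30 + 6996\right) \left(7681 + 101\right) = 6966 \cdot 7782 = 54209412$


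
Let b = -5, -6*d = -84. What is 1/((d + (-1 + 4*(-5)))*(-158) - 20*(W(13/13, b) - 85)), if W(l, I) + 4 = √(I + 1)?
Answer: 1443/4165298 + 10*I/2082649 ≈ 0.00034643 + 4.8016e-6*I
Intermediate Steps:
d = 14 (d = -⅙*(-84) = 14)
W(l, I) = -4 + √(1 + I) (W(l, I) = -4 + √(I + 1) = -4 + √(1 + I))
1/((d + (-1 + 4*(-5)))*(-158) - 20*(W(13/13, b) - 85)) = 1/((14 + (-1 + 4*(-5)))*(-158) - 20*((-4 + √(1 - 5)) - 85)) = 1/((14 + (-1 - 20))*(-158) - 20*((-4 + √(-4)) - 85)) = 1/((14 - 21)*(-158) - 20*((-4 + 2*I) - 85)) = 1/(-7*(-158) - 20*(-89 + 2*I)) = 1/(1106 + (1780 - 40*I)) = 1/(2886 - 40*I) = (2886 + 40*I)/8330596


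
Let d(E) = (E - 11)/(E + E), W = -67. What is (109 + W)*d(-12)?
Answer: 161/4 ≈ 40.250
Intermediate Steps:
d(E) = (-11 + E)/(2*E) (d(E) = (-11 + E)/((2*E)) = (-11 + E)*(1/(2*E)) = (-11 + E)/(2*E))
(109 + W)*d(-12) = (109 - 67)*((1/2)*(-11 - 12)/(-12)) = 42*((1/2)*(-1/12)*(-23)) = 42*(23/24) = 161/4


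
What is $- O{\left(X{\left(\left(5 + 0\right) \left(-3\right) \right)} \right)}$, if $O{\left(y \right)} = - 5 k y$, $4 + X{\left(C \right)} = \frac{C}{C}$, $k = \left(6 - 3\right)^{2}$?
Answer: $-135$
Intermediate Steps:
$k = 9$ ($k = 3^{2} = 9$)
$X{\left(C \right)} = -3$ ($X{\left(C \right)} = -4 + \frac{C}{C} = -4 + 1 = -3$)
$O{\left(y \right)} = - 45 y$ ($O{\left(y \right)} = \left(-5\right) 9 y = - 45 y$)
$- O{\left(X{\left(\left(5 + 0\right) \left(-3\right) \right)} \right)} = - \left(-45\right) \left(-3\right) = \left(-1\right) 135 = -135$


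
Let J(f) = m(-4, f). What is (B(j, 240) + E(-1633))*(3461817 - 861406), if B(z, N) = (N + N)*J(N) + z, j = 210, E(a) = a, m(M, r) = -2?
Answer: -6196779413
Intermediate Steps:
J(f) = -2
B(z, N) = z - 4*N (B(z, N) = (N + N)*(-2) + z = (2*N)*(-2) + z = -4*N + z = z - 4*N)
(B(j, 240) + E(-1633))*(3461817 - 861406) = ((210 - 4*240) - 1633)*(3461817 - 861406) = ((210 - 960) - 1633)*2600411 = (-750 - 1633)*2600411 = -2383*2600411 = -6196779413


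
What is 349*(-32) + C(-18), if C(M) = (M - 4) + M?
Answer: -11208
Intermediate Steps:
C(M) = -4 + 2*M (C(M) = (-4 + M) + M = -4 + 2*M)
349*(-32) + C(-18) = 349*(-32) + (-4 + 2*(-18)) = -11168 + (-4 - 36) = -11168 - 40 = -11208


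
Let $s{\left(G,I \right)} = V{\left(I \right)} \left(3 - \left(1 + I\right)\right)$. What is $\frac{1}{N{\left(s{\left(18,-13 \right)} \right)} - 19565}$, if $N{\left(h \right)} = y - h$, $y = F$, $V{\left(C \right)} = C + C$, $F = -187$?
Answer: $- \frac{1}{19362} \approx -5.1648 \cdot 10^{-5}$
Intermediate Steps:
$V{\left(C \right)} = 2 C$
$y = -187$
$s{\left(G,I \right)} = 2 I \left(2 - I\right)$ ($s{\left(G,I \right)} = 2 I \left(3 - \left(1 + I\right)\right) = 2 I \left(2 - I\right)$)
$N{\left(h \right)} = -187 - h$
$\frac{1}{N{\left(s{\left(18,-13 \right)} \right)} - 19565} = \frac{1}{\left(-187 - 2 \left(-13\right) \left(2 - -13\right)\right) - 19565} = \frac{1}{\left(-187 - 2 \left(-13\right) \left(2 + 13\right)\right) - 19565} = \frac{1}{\left(-187 - 2 \left(-13\right) 15\right) - 19565} = \frac{1}{\left(-187 - -390\right) - 19565} = \frac{1}{\left(-187 + 390\right) - 19565} = \frac{1}{203 - 19565} = \frac{1}{-19362} = - \frac{1}{19362}$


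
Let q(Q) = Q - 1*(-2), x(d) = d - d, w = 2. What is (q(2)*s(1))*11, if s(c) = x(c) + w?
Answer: 88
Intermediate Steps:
x(d) = 0
s(c) = 2 (s(c) = 0 + 2 = 2)
q(Q) = 2 + Q (q(Q) = Q + 2 = 2 + Q)
(q(2)*s(1))*11 = ((2 + 2)*2)*11 = (4*2)*11 = 8*11 = 88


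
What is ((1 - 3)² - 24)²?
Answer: 400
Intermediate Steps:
((1 - 3)² - 24)² = ((-2)² - 24)² = (4 - 24)² = (-20)² = 400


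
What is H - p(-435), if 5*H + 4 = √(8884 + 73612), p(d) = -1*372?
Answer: 1856/5 + 8*√1289/5 ≈ 428.64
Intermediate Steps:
p(d) = -372
H = -⅘ + 8*√1289/5 (H = -⅘ + √(8884 + 73612)/5 = -⅘ + √82496/5 = -⅘ + (8*√1289)/5 = -⅘ + 8*√1289/5 ≈ 56.644)
H - p(-435) = (-⅘ + 8*√1289/5) - 1*(-372) = (-⅘ + 8*√1289/5) + 372 = 1856/5 + 8*√1289/5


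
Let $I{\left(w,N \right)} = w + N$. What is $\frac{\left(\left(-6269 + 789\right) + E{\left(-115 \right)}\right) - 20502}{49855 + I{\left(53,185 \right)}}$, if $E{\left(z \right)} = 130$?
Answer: $- \frac{25852}{50093} \approx -0.51608$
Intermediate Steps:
$I{\left(w,N \right)} = N + w$
$\frac{\left(\left(-6269 + 789\right) + E{\left(-115 \right)}\right) - 20502}{49855 + I{\left(53,185 \right)}} = \frac{\left(\left(-6269 + 789\right) + 130\right) - 20502}{49855 + \left(185 + 53\right)} = \frac{\left(-5480 + 130\right) - 20502}{49855 + 238} = \frac{-5350 - 20502}{50093} = \left(-25852\right) \frac{1}{50093} = - \frac{25852}{50093}$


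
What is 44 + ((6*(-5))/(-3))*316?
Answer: 3204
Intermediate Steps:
44 + ((6*(-5))/(-3))*316 = 44 - 30*(-⅓)*316 = 44 + 10*316 = 44 + 3160 = 3204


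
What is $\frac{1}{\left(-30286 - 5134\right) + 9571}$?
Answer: $- \frac{1}{25849} \approx -3.8686 \cdot 10^{-5}$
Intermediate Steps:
$\frac{1}{\left(-30286 - 5134\right) + 9571} = \frac{1}{-35420 + 9571} = \frac{1}{-25849} = - \frac{1}{25849}$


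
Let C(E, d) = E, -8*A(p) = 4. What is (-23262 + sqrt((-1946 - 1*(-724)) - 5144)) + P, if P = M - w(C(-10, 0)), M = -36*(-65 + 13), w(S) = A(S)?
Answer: -42779/2 + I*sqrt(6366) ≈ -21390.0 + 79.787*I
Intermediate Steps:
A(p) = -1/2 (A(p) = -1/8*4 = -1/2)
w(S) = -1/2
M = 1872 (M = -36*(-52) = 1872)
P = 3745/2 (P = 1872 - 1*(-1/2) = 1872 + 1/2 = 3745/2 ≈ 1872.5)
(-23262 + sqrt((-1946 - 1*(-724)) - 5144)) + P = (-23262 + sqrt((-1946 - 1*(-724)) - 5144)) + 3745/2 = (-23262 + sqrt((-1946 + 724) - 5144)) + 3745/2 = (-23262 + sqrt(-1222 - 5144)) + 3745/2 = (-23262 + sqrt(-6366)) + 3745/2 = (-23262 + I*sqrt(6366)) + 3745/2 = -42779/2 + I*sqrt(6366)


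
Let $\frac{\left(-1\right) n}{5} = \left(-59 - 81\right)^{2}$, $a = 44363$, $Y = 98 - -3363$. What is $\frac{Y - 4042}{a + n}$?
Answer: $\frac{581}{53637} \approx 0.010832$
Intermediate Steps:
$Y = 3461$ ($Y = 98 + 3363 = 3461$)
$n = -98000$ ($n = - 5 \left(-59 - 81\right)^{2} = - 5 \left(-140\right)^{2} = \left(-5\right) 19600 = -98000$)
$\frac{Y - 4042}{a + n} = \frac{3461 - 4042}{44363 - 98000} = - \frac{581}{-53637} = \left(-581\right) \left(- \frac{1}{53637}\right) = \frac{581}{53637}$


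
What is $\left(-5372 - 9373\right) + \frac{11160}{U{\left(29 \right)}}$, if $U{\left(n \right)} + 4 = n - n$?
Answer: $-17535$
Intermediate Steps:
$U{\left(n \right)} = -4$ ($U{\left(n \right)} = -4 + \left(n - n\right) = -4 + 0 = -4$)
$\left(-5372 - 9373\right) + \frac{11160}{U{\left(29 \right)}} = \left(-5372 - 9373\right) + \frac{11160}{-4} = -14745 + 11160 \left(- \frac{1}{4}\right) = -14745 - 2790 = -17535$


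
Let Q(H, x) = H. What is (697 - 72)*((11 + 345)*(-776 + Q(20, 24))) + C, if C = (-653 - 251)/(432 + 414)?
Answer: -71152830452/423 ≈ -1.6821e+8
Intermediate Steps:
C = -452/423 (C = -904/846 = -904*1/846 = -452/423 ≈ -1.0686)
(697 - 72)*((11 + 345)*(-776 + Q(20, 24))) + C = (697 - 72)*((11 + 345)*(-776 + 20)) - 452/423 = 625*(356*(-756)) - 452/423 = 625*(-269136) - 452/423 = -168210000 - 452/423 = -71152830452/423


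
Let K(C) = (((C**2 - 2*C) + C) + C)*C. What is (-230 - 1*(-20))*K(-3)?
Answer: 5670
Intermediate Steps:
K(C) = C**3 (K(C) = ((C**2 - C) + C)*C = C**2*C = C**3)
(-230 - 1*(-20))*K(-3) = (-230 - 1*(-20))*(-3)**3 = (-230 + 20)*(-27) = -210*(-27) = 5670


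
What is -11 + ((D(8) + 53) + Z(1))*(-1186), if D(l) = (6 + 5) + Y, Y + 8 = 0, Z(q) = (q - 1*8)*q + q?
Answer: -59311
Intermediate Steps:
Z(q) = q + q*(-8 + q) (Z(q) = (q - 8)*q + q = (-8 + q)*q + q = q*(-8 + q) + q = q + q*(-8 + q))
Y = -8 (Y = -8 + 0 = -8)
D(l) = 3 (D(l) = (6 + 5) - 8 = 11 - 8 = 3)
-11 + ((D(8) + 53) + Z(1))*(-1186) = -11 + ((3 + 53) + 1*(-7 + 1))*(-1186) = -11 + (56 + 1*(-6))*(-1186) = -11 + (56 - 6)*(-1186) = -11 + 50*(-1186) = -11 - 59300 = -59311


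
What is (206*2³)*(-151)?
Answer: -248848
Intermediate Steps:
(206*2³)*(-151) = (206*8)*(-151) = 1648*(-151) = -248848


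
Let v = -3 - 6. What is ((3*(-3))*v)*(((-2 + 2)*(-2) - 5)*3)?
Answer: -1215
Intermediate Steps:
v = -9
((3*(-3))*v)*(((-2 + 2)*(-2) - 5)*3) = ((3*(-3))*(-9))*(((-2 + 2)*(-2) - 5)*3) = (-9*(-9))*((0*(-2) - 5)*3) = 81*((0 - 5)*3) = 81*(-5*3) = 81*(-15) = -1215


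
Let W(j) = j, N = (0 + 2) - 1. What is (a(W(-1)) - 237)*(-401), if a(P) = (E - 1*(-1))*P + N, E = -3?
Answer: 93834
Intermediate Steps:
N = 1 (N = 2 - 1 = 1)
a(P) = 1 - 2*P (a(P) = (-3 - 1*(-1))*P + 1 = (-3 + 1)*P + 1 = -2*P + 1 = 1 - 2*P)
(a(W(-1)) - 237)*(-401) = ((1 - 2*(-1)) - 237)*(-401) = ((1 + 2) - 237)*(-401) = (3 - 237)*(-401) = -234*(-401) = 93834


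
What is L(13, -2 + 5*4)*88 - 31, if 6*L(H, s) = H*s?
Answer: 3401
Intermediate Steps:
L(H, s) = H*s/6 (L(H, s) = (H*s)/6 = H*s/6)
L(13, -2 + 5*4)*88 - 31 = ((⅙)*13*(-2 + 5*4))*88 - 31 = ((⅙)*13*(-2 + 20))*88 - 31 = ((⅙)*13*18)*88 - 31 = 39*88 - 31 = 3432 - 31 = 3401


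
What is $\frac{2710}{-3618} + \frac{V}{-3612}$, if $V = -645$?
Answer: $- \frac{28895}{50652} \approx -0.57046$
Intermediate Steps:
$\frac{2710}{-3618} + \frac{V}{-3612} = \frac{2710}{-3618} - \frac{645}{-3612} = 2710 \left(- \frac{1}{3618}\right) - - \frac{5}{28} = - \frac{1355}{1809} + \frac{5}{28} = - \frac{28895}{50652}$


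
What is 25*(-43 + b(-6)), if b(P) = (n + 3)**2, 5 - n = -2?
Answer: 1425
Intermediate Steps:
n = 7 (n = 5 - 1*(-2) = 5 + 2 = 7)
b(P) = 100 (b(P) = (7 + 3)**2 = 10**2 = 100)
25*(-43 + b(-6)) = 25*(-43 + 100) = 25*57 = 1425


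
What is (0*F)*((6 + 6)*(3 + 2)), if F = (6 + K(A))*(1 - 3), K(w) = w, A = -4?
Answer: 0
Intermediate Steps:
F = -4 (F = (6 - 4)*(1 - 3) = 2*(-2) = -4)
(0*F)*((6 + 6)*(3 + 2)) = (0*(-4))*((6 + 6)*(3 + 2)) = 0*(12*5) = 0*60 = 0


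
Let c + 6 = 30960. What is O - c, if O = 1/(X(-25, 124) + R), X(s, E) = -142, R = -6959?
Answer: -219804355/7101 ≈ -30954.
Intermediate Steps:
c = 30954 (c = -6 + 30960 = 30954)
O = -1/7101 (O = 1/(-142 - 6959) = 1/(-7101) = -1/7101 ≈ -0.00014083)
O - c = -1/7101 - 1*30954 = -1/7101 - 30954 = -219804355/7101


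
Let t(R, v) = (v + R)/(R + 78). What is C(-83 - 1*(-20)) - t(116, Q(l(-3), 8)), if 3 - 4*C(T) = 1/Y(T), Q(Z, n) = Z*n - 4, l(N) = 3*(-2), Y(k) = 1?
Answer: 33/194 ≈ 0.17010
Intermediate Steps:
l(N) = -6
Q(Z, n) = -4 + Z*n
t(R, v) = (R + v)/(78 + R)
C(T) = ½ (C(T) = ¾ - ¼/1 = ¾ - ¼*1 = ¾ - ¼ = ½)
C(-83 - 1*(-20)) - t(116, Q(l(-3), 8)) = ½ - (116 + (-4 - 6*8))/(78 + 116) = ½ - (116 + (-4 - 48))/194 = ½ - (116 - 52)/194 = ½ - 64/194 = ½ - 1*32/97 = ½ - 32/97 = 33/194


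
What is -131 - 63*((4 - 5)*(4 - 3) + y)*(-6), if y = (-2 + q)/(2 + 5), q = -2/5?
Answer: -3193/5 ≈ -638.60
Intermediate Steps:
q = -2/5 (q = -2*1/5 = -2/5 ≈ -0.40000)
y = -12/35 (y = (-2 - 2/5)/(2 + 5) = -12/5/7 = -12/5*1/7 = -12/35 ≈ -0.34286)
-131 - 63*((4 - 5)*(4 - 3) + y)*(-6) = -131 - 63*((4 - 5)*(4 - 3) - 12/35)*(-6) = -131 - 63*(-1*1 - 12/35)*(-6) = -131 - 63*(-1 - 12/35)*(-6) = -131 - (-423)*(-6)/5 = -131 - 63*282/35 = -131 - 2538/5 = -3193/5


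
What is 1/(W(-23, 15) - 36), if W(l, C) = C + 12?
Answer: -1/9 ≈ -0.11111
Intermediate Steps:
W(l, C) = 12 + C
1/(W(-23, 15) - 36) = 1/((12 + 15) - 36) = 1/(27 - 36) = 1/(-9) = -1/9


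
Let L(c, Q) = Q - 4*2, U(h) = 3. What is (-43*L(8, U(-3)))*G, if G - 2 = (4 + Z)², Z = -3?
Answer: 645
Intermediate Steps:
L(c, Q) = -8 + Q (L(c, Q) = Q - 8 = -8 + Q)
G = 3 (G = 2 + (4 - 3)² = 2 + 1² = 2 + 1 = 3)
(-43*L(8, U(-3)))*G = -43*(-8 + 3)*3 = -43*(-5)*3 = 215*3 = 645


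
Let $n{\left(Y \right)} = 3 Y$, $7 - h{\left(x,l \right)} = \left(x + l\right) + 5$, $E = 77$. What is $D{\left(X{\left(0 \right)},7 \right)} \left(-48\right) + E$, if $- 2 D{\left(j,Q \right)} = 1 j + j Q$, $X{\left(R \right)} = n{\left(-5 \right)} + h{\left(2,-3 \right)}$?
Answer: $-2227$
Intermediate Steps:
$h{\left(x,l \right)} = 2 - l - x$ ($h{\left(x,l \right)} = 7 - \left(\left(x + l\right) + 5\right) = 7 - \left(\left(l + x\right) + 5\right) = 7 - \left(5 + l + x\right) = 2 - l - x$)
$X{\left(R \right)} = -12$ ($X{\left(R \right)} = 3 \left(-5\right) - -3 = -15 + \left(2 + 3 - 2\right) = -15 + 3 = -12$)
$D{\left(j,Q \right)} = - \frac{j}{2} - \frac{Q j}{2}$ ($D{\left(j,Q \right)} = - \frac{1 j + j Q}{2} = - \frac{j + Q j}{2} = - \frac{j}{2} - \frac{Q j}{2}$)
$D{\left(X{\left(0 \right)},7 \right)} \left(-48\right) + E = \left(- \frac{1}{2}\right) \left(-12\right) \left(1 + 7\right) \left(-48\right) + 77 = \left(- \frac{1}{2}\right) \left(-12\right) 8 \left(-48\right) + 77 = 48 \left(-48\right) + 77 = -2304 + 77 = -2227$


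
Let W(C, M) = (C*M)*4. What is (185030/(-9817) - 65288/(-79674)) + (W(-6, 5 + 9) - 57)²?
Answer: 60394837935259/391079829 ≈ 1.5443e+5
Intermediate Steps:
W(C, M) = 4*C*M
(185030/(-9817) - 65288/(-79674)) + (W(-6, 5 + 9) - 57)² = (185030/(-9817) - 65288/(-79674)) + (4*(-6)*(5 + 9) - 57)² = (185030*(-1/9817) - 65288*(-1/79674)) + (4*(-6)*14 - 57)² = (-185030/9817 + 32644/39837) + (-336 - 57)² = -7050573962/391079829 + (-393)² = -7050573962/391079829 + 154449 = 60394837935259/391079829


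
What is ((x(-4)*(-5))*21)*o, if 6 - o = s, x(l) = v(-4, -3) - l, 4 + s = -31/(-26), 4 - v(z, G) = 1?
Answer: -168315/26 ≈ -6473.7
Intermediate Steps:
v(z, G) = 3 (v(z, G) = 4 - 1*1 = 4 - 1 = 3)
s = -73/26 (s = -4 - 31/(-26) = -4 - 31*(-1/26) = -4 + 31/26 = -73/26 ≈ -2.8077)
x(l) = 3 - l
o = 229/26 (o = 6 - 1*(-73/26) = 6 + 73/26 = 229/26 ≈ 8.8077)
((x(-4)*(-5))*21)*o = (((3 - 1*(-4))*(-5))*21)*(229/26) = (((3 + 4)*(-5))*21)*(229/26) = ((7*(-5))*21)*(229/26) = -35*21*(229/26) = -735*229/26 = -168315/26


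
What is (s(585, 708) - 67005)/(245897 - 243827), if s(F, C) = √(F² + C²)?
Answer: -1489/46 + √93721/690 ≈ -31.926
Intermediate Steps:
s(F, C) = √(C² + F²)
(s(585, 708) - 67005)/(245897 - 243827) = (√(708² + 585²) - 67005)/(245897 - 243827) = (√(501264 + 342225) - 67005)/2070 = (√843489 - 67005)*(1/2070) = (3*√93721 - 67005)*(1/2070) = (-67005 + 3*√93721)*(1/2070) = -1489/46 + √93721/690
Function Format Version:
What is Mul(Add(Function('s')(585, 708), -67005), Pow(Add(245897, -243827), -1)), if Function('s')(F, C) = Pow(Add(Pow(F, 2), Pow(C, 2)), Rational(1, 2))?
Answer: Add(Rational(-1489, 46), Mul(Rational(1, 690), Pow(93721, Rational(1, 2)))) ≈ -31.926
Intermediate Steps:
Function('s')(F, C) = Pow(Add(Pow(C, 2), Pow(F, 2)), Rational(1, 2))
Mul(Add(Function('s')(585, 708), -67005), Pow(Add(245897, -243827), -1)) = Mul(Add(Pow(Add(Pow(708, 2), Pow(585, 2)), Rational(1, 2)), -67005), Pow(Add(245897, -243827), -1)) = Mul(Add(Pow(Add(501264, 342225), Rational(1, 2)), -67005), Pow(2070, -1)) = Mul(Add(Pow(843489, Rational(1, 2)), -67005), Rational(1, 2070)) = Mul(Add(Mul(3, Pow(93721, Rational(1, 2))), -67005), Rational(1, 2070)) = Mul(Add(-67005, Mul(3, Pow(93721, Rational(1, 2)))), Rational(1, 2070)) = Add(Rational(-1489, 46), Mul(Rational(1, 690), Pow(93721, Rational(1, 2))))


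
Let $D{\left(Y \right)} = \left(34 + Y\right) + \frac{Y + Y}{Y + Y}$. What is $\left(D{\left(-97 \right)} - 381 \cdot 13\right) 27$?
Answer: $-135405$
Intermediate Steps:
$D{\left(Y \right)} = 35 + Y$ ($D{\left(Y \right)} = \left(34 + Y\right) + \frac{2 Y}{2 Y} = \left(34 + Y\right) + 2 Y \frac{1}{2 Y} = \left(34 + Y\right) + 1 = 35 + Y$)
$\left(D{\left(-97 \right)} - 381 \cdot 13\right) 27 = \left(\left(35 - 97\right) - 381 \cdot 13\right) 27 = \left(-62 - 4953\right) 27 = \left(-5015\right) 27 = -135405$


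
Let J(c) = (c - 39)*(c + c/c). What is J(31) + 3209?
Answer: 2953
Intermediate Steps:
J(c) = (1 + c)*(-39 + c) (J(c) = (-39 + c)*(c + 1) = (-39 + c)*(1 + c) = (1 + c)*(-39 + c))
J(31) + 3209 = (-39 + 31² - 38*31) + 3209 = (-39 + 961 - 1178) + 3209 = -256 + 3209 = 2953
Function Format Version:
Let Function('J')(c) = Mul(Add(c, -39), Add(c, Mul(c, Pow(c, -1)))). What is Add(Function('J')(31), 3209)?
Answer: 2953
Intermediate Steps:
Function('J')(c) = Mul(Add(1, c), Add(-39, c)) (Function('J')(c) = Mul(Add(-39, c), Add(c, 1)) = Mul(Add(-39, c), Add(1, c)) = Mul(Add(1, c), Add(-39, c)))
Add(Function('J')(31), 3209) = Add(Add(-39, Pow(31, 2), Mul(-38, 31)), 3209) = Add(Add(-39, 961, -1178), 3209) = Add(-256, 3209) = 2953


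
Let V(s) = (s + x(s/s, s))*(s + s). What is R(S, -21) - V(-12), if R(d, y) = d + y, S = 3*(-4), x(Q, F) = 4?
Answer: -225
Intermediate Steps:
S = -12
V(s) = 2*s*(4 + s) (V(s) = (s + 4)*(s + s) = (4 + s)*(2*s) = 2*s*(4 + s))
R(S, -21) - V(-12) = (-12 - 21) - 2*(-12)*(4 - 12) = -33 - 2*(-12)*(-8) = -33 - 1*192 = -33 - 192 = -225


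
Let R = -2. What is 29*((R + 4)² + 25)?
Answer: 841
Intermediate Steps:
29*((R + 4)² + 25) = 29*((-2 + 4)² + 25) = 29*(2² + 25) = 29*(4 + 25) = 29*29 = 841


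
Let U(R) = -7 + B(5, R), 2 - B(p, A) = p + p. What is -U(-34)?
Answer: 15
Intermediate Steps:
B(p, A) = 2 - 2*p (B(p, A) = 2 - (p + p) = 2 - 2*p)
U(R) = -15 (U(R) = -7 + (2 - 2*5) = -7 + (2 - 10) = -7 - 8 = -15)
-U(-34) = -1*(-15) = 15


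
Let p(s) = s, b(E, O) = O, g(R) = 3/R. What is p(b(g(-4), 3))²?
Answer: 9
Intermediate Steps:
p(b(g(-4), 3))² = 3² = 9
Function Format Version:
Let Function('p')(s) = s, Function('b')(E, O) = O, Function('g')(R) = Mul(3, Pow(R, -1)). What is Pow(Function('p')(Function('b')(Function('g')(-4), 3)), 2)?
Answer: 9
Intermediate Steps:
Pow(Function('p')(Function('b')(Function('g')(-4), 3)), 2) = Pow(3, 2) = 9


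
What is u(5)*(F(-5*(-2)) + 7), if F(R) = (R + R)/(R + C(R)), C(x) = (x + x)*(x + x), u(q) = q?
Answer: 1445/41 ≈ 35.244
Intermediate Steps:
C(x) = 4*x² (C(x) = (2*x)*(2*x) = 4*x²)
F(R) = 2*R/(R + 4*R²) (F(R) = (R + R)/(R + 4*R²) = (2*R)/(R + 4*R²) = 2*R/(R + 4*R²))
u(5)*(F(-5*(-2)) + 7) = 5*(2/(1 + 4*(-5*(-2))) + 7) = 5*(2/(1 + 4*10) + 7) = 5*(2/(1 + 40) + 7) = 5*(2/41 + 7) = 5*(289/41) = 1445/41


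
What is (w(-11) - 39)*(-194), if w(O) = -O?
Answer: 5432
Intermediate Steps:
(w(-11) - 39)*(-194) = (-1*(-11) - 39)*(-194) = (11 - 39)*(-194) = -28*(-194) = 5432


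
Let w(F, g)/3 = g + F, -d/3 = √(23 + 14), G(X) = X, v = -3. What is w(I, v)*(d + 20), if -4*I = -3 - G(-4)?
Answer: -195 + 117*√37/4 ≈ -17.079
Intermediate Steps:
I = -¼ (I = -(-3 - 1*(-4))/4 = -(-3 + 4)/4 = -¼*1 = -¼ ≈ -0.25000)
d = -3*√37 (d = -3*√(23 + 14) = -3*√37 ≈ -18.248)
w(F, g) = 3*F + 3*g (w(F, g) = 3*(g + F) = 3*(F + g) = 3*F + 3*g)
w(I, v)*(d + 20) = (3*(-¼) + 3*(-3))*(-3*√37 + 20) = (-¾ - 9)*(20 - 3*√37) = -39*(20 - 3*√37)/4 = -195 + 117*√37/4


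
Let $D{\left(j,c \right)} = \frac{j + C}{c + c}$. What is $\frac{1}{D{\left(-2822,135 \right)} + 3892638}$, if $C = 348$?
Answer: $\frac{135}{525504893} \approx 2.569 \cdot 10^{-7}$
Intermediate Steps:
$D{\left(j,c \right)} = \frac{348 + j}{2 c}$ ($D{\left(j,c \right)} = \frac{j + 348}{c + c} = \frac{348 + j}{2 c}$)
$\frac{1}{D{\left(-2822,135 \right)} + 3892638} = \frac{1}{\frac{348 - 2822}{2 \cdot 135} + 3892638} = \frac{1}{\frac{1}{2} \cdot \frac{1}{135} \left(-2474\right) + 3892638} = \frac{1}{- \frac{1237}{135} + 3892638} = \frac{1}{\frac{525504893}{135}} = \frac{135}{525504893}$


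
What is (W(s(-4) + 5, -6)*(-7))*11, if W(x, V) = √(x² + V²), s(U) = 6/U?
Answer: -77*√193/2 ≈ -534.86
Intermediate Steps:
W(x, V) = √(V² + x²)
(W(s(-4) + 5, -6)*(-7))*11 = (√((-6)² + (6/(-4) + 5)²)*(-7))*11 = (√(36 + (6*(-¼) + 5)²)*(-7))*11 = (√(36 + (-3/2 + 5)²)*(-7))*11 = (√(36 + (7/2)²)*(-7))*11 = (√(36 + 49/4)*(-7))*11 = (√(193/4)*(-7))*11 = ((√193/2)*(-7))*11 = -7*√193/2*11 = -77*√193/2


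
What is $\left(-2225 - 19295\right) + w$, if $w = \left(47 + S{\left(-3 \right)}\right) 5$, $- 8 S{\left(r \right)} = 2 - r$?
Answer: $- \frac{170305}{8} \approx -21288.0$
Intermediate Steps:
$S{\left(r \right)} = - \frac{1}{4} + \frac{r}{8}$ ($S{\left(r \right)} = - \frac{2 - r}{8} = - \frac{1}{4} + \frac{r}{8}$)
$w = \frac{1855}{8}$ ($w = \left(47 + \left(- \frac{1}{4} + \frac{1}{8} \left(-3\right)\right)\right) 5 = \left(47 - \frac{5}{8}\right) 5 = \frac{371}{8} \cdot 5 = \frac{1855}{8} \approx 231.88$)
$\left(-2225 - 19295\right) + w = \left(-2225 - 19295\right) + \frac{1855}{8} = -21520 + \frac{1855}{8} = - \frac{170305}{8}$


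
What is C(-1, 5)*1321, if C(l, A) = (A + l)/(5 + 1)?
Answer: 2642/3 ≈ 880.67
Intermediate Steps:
C(l, A) = A/6 + l/6 (C(l, A) = (A + l)/6 = (A + l)*(1/6) = A/6 + l/6)
C(-1, 5)*1321 = ((1/6)*5 + (1/6)*(-1))*1321 = (5/6 - 1/6)*1321 = (2/3)*1321 = 2642/3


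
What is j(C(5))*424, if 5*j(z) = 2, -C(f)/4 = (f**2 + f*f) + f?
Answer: 848/5 ≈ 169.60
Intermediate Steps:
C(f) = -8*f**2 - 4*f (C(f) = -4*((f**2 + f*f) + f) = -4*((f**2 + f**2) + f) = -4*(2*f**2 + f) = -4*(f + 2*f**2) = -8*f**2 - 4*f)
j(z) = 2/5 (j(z) = (1/5)*2 = 2/5)
j(C(5))*424 = (2/5)*424 = 848/5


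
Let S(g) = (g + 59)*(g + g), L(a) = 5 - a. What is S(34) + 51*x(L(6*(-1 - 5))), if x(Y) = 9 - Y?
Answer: 4692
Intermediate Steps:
S(g) = 2*g*(59 + g) (S(g) = (59 + g)*(2*g) = 2*g*(59 + g))
S(34) + 51*x(L(6*(-1 - 5))) = 2*34*(59 + 34) + 51*(9 - (5 - 6*(-1 - 5))) = 2*34*93 + 51*(9 - (5 - 6*(-6))) = 6324 + 51*(9 - (5 - 1*(-36))) = 6324 + 51*(9 - (5 + 36)) = 6324 + 51*(9 - 1*41) = 6324 + 51*(9 - 41) = 6324 + 51*(-32) = 6324 - 1632 = 4692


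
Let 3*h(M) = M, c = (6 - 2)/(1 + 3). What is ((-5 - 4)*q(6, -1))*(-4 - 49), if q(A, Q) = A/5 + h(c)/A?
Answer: 5989/10 ≈ 598.90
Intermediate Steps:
c = 1 (c = 4/4 = 4*(¼) = 1)
h(M) = M/3
q(A, Q) = 1/(3*A) + A/5 (q(A, Q) = A/5 + ((⅓)*1)/A = A*(⅕) + 1/(3*A) = A/5 + 1/(3*A) = 1/(3*A) + A/5)
((-5 - 4)*q(6, -1))*(-4 - 49) = ((-5 - 4)*((⅓)/6 + (⅕)*6))*(-4 - 49) = -9*((⅓)*(⅙) + 6/5)*(-53) = -9*(1/18 + 6/5)*(-53) = -9*113/90*(-53) = -113/10*(-53) = 5989/10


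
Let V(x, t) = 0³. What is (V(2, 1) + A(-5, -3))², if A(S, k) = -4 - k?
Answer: 1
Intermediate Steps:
V(x, t) = 0
(V(2, 1) + A(-5, -3))² = (0 + (-4 - 1*(-3)))² = (0 + (-4 + 3))² = (0 - 1)² = (-1)² = 1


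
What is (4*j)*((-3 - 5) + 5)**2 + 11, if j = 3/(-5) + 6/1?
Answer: 1027/5 ≈ 205.40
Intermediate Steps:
j = 27/5 (j = 3*(-1/5) + 6*1 = -3/5 + 6 = 27/5 ≈ 5.4000)
(4*j)*((-3 - 5) + 5)**2 + 11 = (4*(27/5))*((-3 - 5) + 5)**2 + 11 = 108*(-8 + 5)**2/5 + 11 = (108/5)*(-3)**2 + 11 = (108/5)*9 + 11 = 972/5 + 11 = 1027/5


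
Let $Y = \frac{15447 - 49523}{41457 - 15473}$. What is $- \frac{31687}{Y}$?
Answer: $\frac{29405536}{1217} \approx 24162.0$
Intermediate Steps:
$Y = - \frac{1217}{928}$ ($Y = - \frac{34076}{25984} = \left(-34076\right) \frac{1}{25984} = - \frac{1217}{928} \approx -1.3114$)
$- \frac{31687}{Y} = - \frac{31687}{- \frac{1217}{928}} = \left(-31687\right) \left(- \frac{928}{1217}\right) = \frac{29405536}{1217}$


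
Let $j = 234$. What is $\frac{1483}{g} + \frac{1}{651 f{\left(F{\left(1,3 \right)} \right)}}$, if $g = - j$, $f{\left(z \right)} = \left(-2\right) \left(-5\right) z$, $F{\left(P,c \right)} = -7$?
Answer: $- \frac{5631712}{888615} \approx -6.3376$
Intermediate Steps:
$f{\left(z \right)} = 10 z$
$g = -234$ ($g = \left(-1\right) 234 = -234$)
$\frac{1483}{g} + \frac{1}{651 f{\left(F{\left(1,3 \right)} \right)}} = \frac{1483}{-234} + \frac{1}{651 \cdot 10 \left(-7\right)} = 1483 \left(- \frac{1}{234}\right) + \frac{1}{651 \left(-70\right)} = - \frac{1483}{234} + \frac{1}{651} \left(- \frac{1}{70}\right) = - \frac{1483}{234} - \frac{1}{45570} = - \frac{5631712}{888615}$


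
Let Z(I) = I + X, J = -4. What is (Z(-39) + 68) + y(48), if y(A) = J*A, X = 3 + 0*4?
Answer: -160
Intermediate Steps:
X = 3 (X = 3 + 0 = 3)
Z(I) = 3 + I (Z(I) = I + 3 = 3 + I)
y(A) = -4*A
(Z(-39) + 68) + y(48) = ((3 - 39) + 68) - 4*48 = (-36 + 68) - 192 = 32 - 192 = -160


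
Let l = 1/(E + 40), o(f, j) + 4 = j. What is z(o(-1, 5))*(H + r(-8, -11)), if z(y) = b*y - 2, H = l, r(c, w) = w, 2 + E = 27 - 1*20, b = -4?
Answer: 988/15 ≈ 65.867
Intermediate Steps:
E = 5 (E = -2 + (27 - 1*20) = -2 + (27 - 20) = -2 + 7 = 5)
o(f, j) = -4 + j
l = 1/45 (l = 1/(5 + 40) = 1/45 ≈ 0.022222)
H = 1/45 ≈ 0.022222
z(y) = -2 - 4*y (z(y) = -4*y - 2 = -2 - 4*y)
z(o(-1, 5))*(H + r(-8, -11)) = (-2 - 4*(-4 + 5))*(1/45 - 11) = (-2 - 4*1)*(-494/45) = (-2 - 4)*(-494/45) = -6*(-494/45) = 988/15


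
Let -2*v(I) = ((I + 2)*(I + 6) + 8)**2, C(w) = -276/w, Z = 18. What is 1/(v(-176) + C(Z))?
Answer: -3/1313174662 ≈ -2.2845e-9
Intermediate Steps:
v(I) = -(8 + (2 + I)*(6 + I))**2/2 (v(I) = -((I + 2)*(I + 6) + 8)**2/2 = -((2 + I)*(6 + I) + 8)**2/2 = -(8 + (2 + I)*(6 + I))**2/2)
1/(v(-176) + C(Z)) = 1/(-(20 + (-176)**2 + 8*(-176))**2/2 - 276/18) = 1/(-(20 + 30976 - 1408)**2/2 - 276*1/18) = 1/(-1/2*29588**2 - 46/3) = 1/(-1/2*875449744 - 46/3) = 1/(-437724872 - 46/3) = 1/(-1313174662/3) = -3/1313174662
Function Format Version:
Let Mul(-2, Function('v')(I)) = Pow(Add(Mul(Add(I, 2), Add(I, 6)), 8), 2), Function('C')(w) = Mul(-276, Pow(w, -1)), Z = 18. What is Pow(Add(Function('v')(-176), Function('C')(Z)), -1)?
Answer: Rational(-3, 1313174662) ≈ -2.2845e-9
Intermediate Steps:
Function('v')(I) = Mul(Rational(-1, 2), Pow(Add(8, Mul(Add(2, I), Add(6, I))), 2)) (Function('v')(I) = Mul(Rational(-1, 2), Pow(Add(Mul(Add(I, 2), Add(I, 6)), 8), 2)) = Mul(Rational(-1, 2), Pow(Add(Mul(Add(2, I), Add(6, I)), 8), 2)) = Mul(Rational(-1, 2), Pow(Add(8, Mul(Add(2, I), Add(6, I))), 2)))
Pow(Add(Function('v')(-176), Function('C')(Z)), -1) = Pow(Add(Mul(Rational(-1, 2), Pow(Add(20, Pow(-176, 2), Mul(8, -176)), 2)), Mul(-276, Pow(18, -1))), -1) = Pow(Add(Mul(Rational(-1, 2), Pow(Add(20, 30976, -1408), 2)), Mul(-276, Rational(1, 18))), -1) = Pow(Add(Mul(Rational(-1, 2), Pow(29588, 2)), Rational(-46, 3)), -1) = Pow(Add(Mul(Rational(-1, 2), 875449744), Rational(-46, 3)), -1) = Pow(Add(-437724872, Rational(-46, 3)), -1) = Pow(Rational(-1313174662, 3), -1) = Rational(-3, 1313174662)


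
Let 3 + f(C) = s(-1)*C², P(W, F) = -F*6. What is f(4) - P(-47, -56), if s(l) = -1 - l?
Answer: -339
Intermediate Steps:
P(W, F) = -6*F
f(C) = -3 (f(C) = -3 + (-1 - 1*(-1))*C² = -3 + (-1 + 1)*C² = -3 + 0*C² = -3 + 0 = -3)
f(4) - P(-47, -56) = -3 - (-6)*(-56) = -3 - 1*336 = -3 - 336 = -339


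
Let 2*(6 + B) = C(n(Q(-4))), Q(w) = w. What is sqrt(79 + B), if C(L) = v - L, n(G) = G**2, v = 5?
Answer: 3*sqrt(30)/2 ≈ 8.2158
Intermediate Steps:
C(L) = 5 - L
B = -23/2 (B = -6 + (5 - 1*(-4)**2)/2 = -6 + (5 - 1*16)/2 = -6 + (5 - 16)/2 = -6 + (1/2)*(-11) = -6 - 11/2 = -23/2 ≈ -11.500)
sqrt(79 + B) = sqrt(79 - 23/2) = sqrt(135/2) = 3*sqrt(30)/2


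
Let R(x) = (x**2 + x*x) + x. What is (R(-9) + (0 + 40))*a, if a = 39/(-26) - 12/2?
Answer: -2895/2 ≈ -1447.5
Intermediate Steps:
a = -15/2 (a = 39*(-1/26) - 12*1/2 = -3/2 - 6 = -15/2 ≈ -7.5000)
R(x) = x + 2*x**2 (R(x) = (x**2 + x**2) + x = 2*x**2 + x = x + 2*x**2)
(R(-9) + (0 + 40))*a = (-9*(1 + 2*(-9)) + (0 + 40))*(-15/2) = (-9*(1 - 18) + 40)*(-15/2) = (-9*(-17) + 40)*(-15/2) = (153 + 40)*(-15/2) = 193*(-15/2) = -2895/2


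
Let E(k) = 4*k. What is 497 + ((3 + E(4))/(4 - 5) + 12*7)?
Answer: 562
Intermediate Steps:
497 + ((3 + E(4))/(4 - 5) + 12*7) = 497 + ((3 + 4*4)/(4 - 5) + 12*7) = 497 + ((3 + 16)/(-1) + 84) = 497 + (19*(-1) + 84) = 497 + (-19 + 84) = 497 + 65 = 562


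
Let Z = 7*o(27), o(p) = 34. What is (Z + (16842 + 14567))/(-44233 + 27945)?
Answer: -31647/16288 ≈ -1.9430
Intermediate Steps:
Z = 238 (Z = 7*34 = 238)
(Z + (16842 + 14567))/(-44233 + 27945) = (238 + (16842 + 14567))/(-44233 + 27945) = (238 + 31409)/(-16288) = 31647*(-1/16288) = -31647/16288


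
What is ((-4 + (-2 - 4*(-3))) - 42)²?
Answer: 1296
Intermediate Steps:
((-4 + (-2 - 4*(-3))) - 42)² = ((-4 + (-2 + 12)) - 42)² = ((-4 + 10) - 42)² = (6 - 42)² = (-36)² = 1296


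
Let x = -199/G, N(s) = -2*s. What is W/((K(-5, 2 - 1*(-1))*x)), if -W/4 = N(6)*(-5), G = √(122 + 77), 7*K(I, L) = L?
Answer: 560*√199/199 ≈ 39.697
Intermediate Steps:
K(I, L) = L/7
G = √199 ≈ 14.107
x = -√199 (x = -199*√199/199 = -√199 ≈ -14.107)
W = -240 (W = -4*(-2*6)*(-5) = -(-48)*(-5) = -4*60 = -240)
W/((K(-5, 2 - 1*(-1))*x)) = -240/(((2 - 1*(-1))/7)*(-√199)) = -240/(((2 + 1)/7)*(-√199)) = -240/(((⅐)*3)*(-√199)) = -240/(3*(-√199)/7) = -240/(-3*√199/7) = -7*√199/597*(-240) = 560*√199/199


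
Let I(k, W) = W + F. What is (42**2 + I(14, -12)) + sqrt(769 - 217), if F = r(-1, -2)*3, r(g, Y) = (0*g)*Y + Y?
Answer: 1746 + 2*sqrt(138) ≈ 1769.5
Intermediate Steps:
r(g, Y) = Y (r(g, Y) = 0*Y + Y = 0 + Y = Y)
F = -6 (F = -2*3 = -6)
I(k, W) = -6 + W (I(k, W) = W - 6 = -6 + W)
(42**2 + I(14, -12)) + sqrt(769 - 217) = (42**2 + (-6 - 12)) + sqrt(769 - 217) = (1764 - 18) + sqrt(552) = 1746 + 2*sqrt(138)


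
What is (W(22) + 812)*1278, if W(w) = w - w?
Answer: 1037736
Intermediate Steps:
W(w) = 0
(W(22) + 812)*1278 = (0 + 812)*1278 = 812*1278 = 1037736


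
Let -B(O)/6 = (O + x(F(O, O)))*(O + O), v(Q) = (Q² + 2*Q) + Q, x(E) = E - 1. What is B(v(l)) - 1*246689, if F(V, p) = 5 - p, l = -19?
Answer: -261281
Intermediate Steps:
x(E) = -1 + E
v(Q) = Q² + 3*Q
B(O) = -48*O (B(O) = -6*(O + (-1 + (5 - O)))*(O + O) = -6*(O + (4 - O))*2*O = -24*2*O = -48*O)
B(v(l)) - 1*246689 = -(-912)*(3 - 19) - 1*246689 = -(-912)*(-16) - 246689 = -48*304 - 246689 = -14592 - 246689 = -261281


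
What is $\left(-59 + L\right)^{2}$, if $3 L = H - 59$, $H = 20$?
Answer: $5184$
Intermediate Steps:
$L = -13$ ($L = \frac{20 - 59}{3} = \frac{1}{3} \left(-39\right) = -13$)
$\left(-59 + L\right)^{2} = \left(-59 - 13\right)^{2} = \left(-72\right)^{2} = 5184$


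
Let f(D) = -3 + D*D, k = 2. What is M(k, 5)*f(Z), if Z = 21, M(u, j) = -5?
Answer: -2190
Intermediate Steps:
f(D) = -3 + D²
M(k, 5)*f(Z) = -5*(-3 + 21²) = -5*(-3 + 441) = -5*438 = -2190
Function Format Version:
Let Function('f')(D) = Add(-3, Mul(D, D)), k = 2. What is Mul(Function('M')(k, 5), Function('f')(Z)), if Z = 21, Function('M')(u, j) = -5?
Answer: -2190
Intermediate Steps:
Function('f')(D) = Add(-3, Pow(D, 2))
Mul(Function('M')(k, 5), Function('f')(Z)) = Mul(-5, Add(-3, Pow(21, 2))) = Mul(-5, Add(-3, 441)) = Mul(-5, 438) = -2190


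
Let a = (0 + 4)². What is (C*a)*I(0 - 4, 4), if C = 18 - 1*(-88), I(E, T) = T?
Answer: 6784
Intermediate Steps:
a = 16 (a = 4² = 16)
C = 106 (C = 18 + 88 = 106)
(C*a)*I(0 - 4, 4) = (106*16)*4 = 1696*4 = 6784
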